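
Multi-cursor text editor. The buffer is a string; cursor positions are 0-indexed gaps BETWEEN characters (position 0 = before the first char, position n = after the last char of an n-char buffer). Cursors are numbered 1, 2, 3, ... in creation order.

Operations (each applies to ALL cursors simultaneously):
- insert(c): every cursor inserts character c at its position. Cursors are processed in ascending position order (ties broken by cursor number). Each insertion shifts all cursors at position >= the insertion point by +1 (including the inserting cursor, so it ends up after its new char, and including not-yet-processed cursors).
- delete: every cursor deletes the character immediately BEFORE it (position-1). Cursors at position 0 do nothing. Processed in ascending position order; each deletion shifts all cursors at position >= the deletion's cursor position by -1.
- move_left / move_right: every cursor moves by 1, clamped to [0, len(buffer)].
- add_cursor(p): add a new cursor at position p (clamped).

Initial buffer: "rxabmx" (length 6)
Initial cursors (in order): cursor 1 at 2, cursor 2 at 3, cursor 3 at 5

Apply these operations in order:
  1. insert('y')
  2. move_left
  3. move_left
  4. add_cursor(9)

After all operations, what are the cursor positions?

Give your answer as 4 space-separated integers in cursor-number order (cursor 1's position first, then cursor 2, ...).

Answer: 1 3 6 9

Derivation:
After op 1 (insert('y')): buffer="rxyaybmyx" (len 9), cursors c1@3 c2@5 c3@8, authorship ..1.2..3.
After op 2 (move_left): buffer="rxyaybmyx" (len 9), cursors c1@2 c2@4 c3@7, authorship ..1.2..3.
After op 3 (move_left): buffer="rxyaybmyx" (len 9), cursors c1@1 c2@3 c3@6, authorship ..1.2..3.
After op 4 (add_cursor(9)): buffer="rxyaybmyx" (len 9), cursors c1@1 c2@3 c3@6 c4@9, authorship ..1.2..3.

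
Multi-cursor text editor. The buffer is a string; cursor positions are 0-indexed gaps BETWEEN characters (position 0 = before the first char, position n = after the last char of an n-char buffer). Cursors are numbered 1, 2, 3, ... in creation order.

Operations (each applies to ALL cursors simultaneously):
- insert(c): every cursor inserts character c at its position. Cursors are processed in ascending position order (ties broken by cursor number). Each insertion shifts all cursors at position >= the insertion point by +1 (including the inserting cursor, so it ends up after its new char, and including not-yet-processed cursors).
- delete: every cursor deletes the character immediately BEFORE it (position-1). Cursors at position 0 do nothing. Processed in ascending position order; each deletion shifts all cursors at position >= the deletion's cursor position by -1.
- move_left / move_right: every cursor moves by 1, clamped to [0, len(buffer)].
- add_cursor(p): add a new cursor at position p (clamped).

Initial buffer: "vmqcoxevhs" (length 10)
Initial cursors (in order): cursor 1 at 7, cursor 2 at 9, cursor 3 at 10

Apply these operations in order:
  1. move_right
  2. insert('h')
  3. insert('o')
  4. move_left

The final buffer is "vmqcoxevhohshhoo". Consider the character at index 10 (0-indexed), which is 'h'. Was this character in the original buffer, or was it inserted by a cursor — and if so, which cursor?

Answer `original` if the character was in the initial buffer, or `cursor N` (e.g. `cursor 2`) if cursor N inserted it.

After op 1 (move_right): buffer="vmqcoxevhs" (len 10), cursors c1@8 c2@10 c3@10, authorship ..........
After op 2 (insert('h')): buffer="vmqcoxevhhshh" (len 13), cursors c1@9 c2@13 c3@13, authorship ........1..23
After op 3 (insert('o')): buffer="vmqcoxevhohshhoo" (len 16), cursors c1@10 c2@16 c3@16, authorship ........11..2323
After op 4 (move_left): buffer="vmqcoxevhohshhoo" (len 16), cursors c1@9 c2@15 c3@15, authorship ........11..2323
Authorship (.=original, N=cursor N): . . . . . . . . 1 1 . . 2 3 2 3
Index 10: author = original

Answer: original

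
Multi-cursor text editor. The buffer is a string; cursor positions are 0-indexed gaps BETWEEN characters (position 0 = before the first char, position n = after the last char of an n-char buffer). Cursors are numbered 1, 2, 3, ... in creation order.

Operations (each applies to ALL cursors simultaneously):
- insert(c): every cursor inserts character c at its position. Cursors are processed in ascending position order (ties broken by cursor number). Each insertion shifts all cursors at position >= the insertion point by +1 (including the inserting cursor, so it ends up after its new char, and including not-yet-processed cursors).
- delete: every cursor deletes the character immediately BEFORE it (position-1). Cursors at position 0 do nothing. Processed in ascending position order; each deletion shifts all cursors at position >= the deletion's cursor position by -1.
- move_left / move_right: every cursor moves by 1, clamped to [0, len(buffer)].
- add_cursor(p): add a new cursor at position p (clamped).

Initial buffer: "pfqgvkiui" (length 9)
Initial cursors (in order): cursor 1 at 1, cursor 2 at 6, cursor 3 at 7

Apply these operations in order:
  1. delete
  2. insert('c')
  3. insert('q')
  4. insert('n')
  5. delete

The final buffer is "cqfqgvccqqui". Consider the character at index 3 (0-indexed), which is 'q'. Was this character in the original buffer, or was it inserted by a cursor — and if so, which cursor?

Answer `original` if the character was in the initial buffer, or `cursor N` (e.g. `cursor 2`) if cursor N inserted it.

After op 1 (delete): buffer="fqgvui" (len 6), cursors c1@0 c2@4 c3@4, authorship ......
After op 2 (insert('c')): buffer="cfqgvccui" (len 9), cursors c1@1 c2@7 c3@7, authorship 1....23..
After op 3 (insert('q')): buffer="cqfqgvccqqui" (len 12), cursors c1@2 c2@10 c3@10, authorship 11....2323..
After op 4 (insert('n')): buffer="cqnfqgvccqqnnui" (len 15), cursors c1@3 c2@13 c3@13, authorship 111....232323..
After op 5 (delete): buffer="cqfqgvccqqui" (len 12), cursors c1@2 c2@10 c3@10, authorship 11....2323..
Authorship (.=original, N=cursor N): 1 1 . . . . 2 3 2 3 . .
Index 3: author = original

Answer: original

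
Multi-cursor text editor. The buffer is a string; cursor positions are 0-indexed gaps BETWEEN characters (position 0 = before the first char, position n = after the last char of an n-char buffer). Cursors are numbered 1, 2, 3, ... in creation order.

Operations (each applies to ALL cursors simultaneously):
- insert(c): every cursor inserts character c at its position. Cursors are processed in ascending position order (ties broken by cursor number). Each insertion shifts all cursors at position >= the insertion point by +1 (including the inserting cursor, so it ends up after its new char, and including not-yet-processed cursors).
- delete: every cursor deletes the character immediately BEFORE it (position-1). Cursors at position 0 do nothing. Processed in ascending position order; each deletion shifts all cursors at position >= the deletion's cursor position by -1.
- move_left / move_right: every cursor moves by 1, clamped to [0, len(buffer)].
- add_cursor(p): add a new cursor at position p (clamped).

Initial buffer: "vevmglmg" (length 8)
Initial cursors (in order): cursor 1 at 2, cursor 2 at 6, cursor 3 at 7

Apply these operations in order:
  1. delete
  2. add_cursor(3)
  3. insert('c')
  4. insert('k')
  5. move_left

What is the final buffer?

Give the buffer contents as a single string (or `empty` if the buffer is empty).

Answer: vckvmckgcckkg

Derivation:
After op 1 (delete): buffer="vvmgg" (len 5), cursors c1@1 c2@4 c3@4, authorship .....
After op 2 (add_cursor(3)): buffer="vvmgg" (len 5), cursors c1@1 c4@3 c2@4 c3@4, authorship .....
After op 3 (insert('c')): buffer="vcvmcgccg" (len 9), cursors c1@2 c4@5 c2@8 c3@8, authorship .1..4.23.
After op 4 (insert('k')): buffer="vckvmckgcckkg" (len 13), cursors c1@3 c4@7 c2@12 c3@12, authorship .11..44.2323.
After op 5 (move_left): buffer="vckvmckgcckkg" (len 13), cursors c1@2 c4@6 c2@11 c3@11, authorship .11..44.2323.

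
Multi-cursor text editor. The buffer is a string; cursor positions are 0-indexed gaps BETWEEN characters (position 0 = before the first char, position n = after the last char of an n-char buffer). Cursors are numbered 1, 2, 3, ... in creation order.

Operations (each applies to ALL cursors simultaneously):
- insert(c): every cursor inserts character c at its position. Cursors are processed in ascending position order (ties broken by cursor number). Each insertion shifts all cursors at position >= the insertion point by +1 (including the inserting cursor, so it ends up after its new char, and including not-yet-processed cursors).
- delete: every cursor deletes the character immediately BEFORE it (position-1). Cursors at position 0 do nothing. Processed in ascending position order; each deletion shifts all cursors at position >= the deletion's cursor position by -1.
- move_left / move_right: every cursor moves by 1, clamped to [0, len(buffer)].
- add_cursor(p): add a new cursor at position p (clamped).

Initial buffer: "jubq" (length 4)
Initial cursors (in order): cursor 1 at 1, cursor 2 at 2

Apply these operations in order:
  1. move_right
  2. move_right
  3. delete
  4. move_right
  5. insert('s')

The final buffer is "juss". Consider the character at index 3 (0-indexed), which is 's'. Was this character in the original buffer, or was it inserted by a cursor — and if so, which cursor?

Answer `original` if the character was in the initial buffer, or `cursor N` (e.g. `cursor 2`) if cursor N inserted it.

Answer: cursor 2

Derivation:
After op 1 (move_right): buffer="jubq" (len 4), cursors c1@2 c2@3, authorship ....
After op 2 (move_right): buffer="jubq" (len 4), cursors c1@3 c2@4, authorship ....
After op 3 (delete): buffer="ju" (len 2), cursors c1@2 c2@2, authorship ..
After op 4 (move_right): buffer="ju" (len 2), cursors c1@2 c2@2, authorship ..
After op 5 (insert('s')): buffer="juss" (len 4), cursors c1@4 c2@4, authorship ..12
Authorship (.=original, N=cursor N): . . 1 2
Index 3: author = 2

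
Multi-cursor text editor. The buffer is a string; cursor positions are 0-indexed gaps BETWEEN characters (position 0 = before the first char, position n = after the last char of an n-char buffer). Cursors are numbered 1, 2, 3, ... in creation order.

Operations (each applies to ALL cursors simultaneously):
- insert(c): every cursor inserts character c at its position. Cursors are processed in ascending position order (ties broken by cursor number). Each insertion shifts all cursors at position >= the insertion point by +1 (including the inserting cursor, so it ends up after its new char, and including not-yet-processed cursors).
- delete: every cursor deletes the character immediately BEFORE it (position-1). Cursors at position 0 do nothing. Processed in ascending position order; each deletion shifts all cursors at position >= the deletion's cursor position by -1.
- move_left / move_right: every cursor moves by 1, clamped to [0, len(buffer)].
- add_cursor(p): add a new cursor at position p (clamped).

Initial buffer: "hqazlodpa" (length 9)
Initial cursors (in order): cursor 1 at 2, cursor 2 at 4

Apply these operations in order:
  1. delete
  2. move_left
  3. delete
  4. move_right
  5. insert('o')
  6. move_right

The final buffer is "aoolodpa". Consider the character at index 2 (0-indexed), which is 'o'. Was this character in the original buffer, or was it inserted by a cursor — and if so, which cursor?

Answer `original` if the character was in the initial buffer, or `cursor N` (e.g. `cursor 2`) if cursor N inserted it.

After op 1 (delete): buffer="halodpa" (len 7), cursors c1@1 c2@2, authorship .......
After op 2 (move_left): buffer="halodpa" (len 7), cursors c1@0 c2@1, authorship .......
After op 3 (delete): buffer="alodpa" (len 6), cursors c1@0 c2@0, authorship ......
After op 4 (move_right): buffer="alodpa" (len 6), cursors c1@1 c2@1, authorship ......
After op 5 (insert('o')): buffer="aoolodpa" (len 8), cursors c1@3 c2@3, authorship .12.....
After op 6 (move_right): buffer="aoolodpa" (len 8), cursors c1@4 c2@4, authorship .12.....
Authorship (.=original, N=cursor N): . 1 2 . . . . .
Index 2: author = 2

Answer: cursor 2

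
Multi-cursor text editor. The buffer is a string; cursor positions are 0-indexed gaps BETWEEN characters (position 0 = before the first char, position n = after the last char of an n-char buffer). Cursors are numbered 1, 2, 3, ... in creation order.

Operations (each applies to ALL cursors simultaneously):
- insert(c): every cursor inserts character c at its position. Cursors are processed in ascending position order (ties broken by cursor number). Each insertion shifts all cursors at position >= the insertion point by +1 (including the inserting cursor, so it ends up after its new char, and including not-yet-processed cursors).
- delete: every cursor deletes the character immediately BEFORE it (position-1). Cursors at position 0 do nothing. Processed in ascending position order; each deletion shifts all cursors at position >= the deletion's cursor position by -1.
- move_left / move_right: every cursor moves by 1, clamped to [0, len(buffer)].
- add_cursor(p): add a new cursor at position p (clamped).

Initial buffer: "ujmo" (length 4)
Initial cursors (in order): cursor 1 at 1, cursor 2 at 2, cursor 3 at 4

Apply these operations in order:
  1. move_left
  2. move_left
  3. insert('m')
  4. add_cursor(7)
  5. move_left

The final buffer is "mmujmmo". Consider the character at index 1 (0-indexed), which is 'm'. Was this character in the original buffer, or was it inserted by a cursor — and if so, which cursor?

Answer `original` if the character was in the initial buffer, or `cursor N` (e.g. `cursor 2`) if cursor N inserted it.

Answer: cursor 2

Derivation:
After op 1 (move_left): buffer="ujmo" (len 4), cursors c1@0 c2@1 c3@3, authorship ....
After op 2 (move_left): buffer="ujmo" (len 4), cursors c1@0 c2@0 c3@2, authorship ....
After op 3 (insert('m')): buffer="mmujmmo" (len 7), cursors c1@2 c2@2 c3@5, authorship 12..3..
After op 4 (add_cursor(7)): buffer="mmujmmo" (len 7), cursors c1@2 c2@2 c3@5 c4@7, authorship 12..3..
After op 5 (move_left): buffer="mmujmmo" (len 7), cursors c1@1 c2@1 c3@4 c4@6, authorship 12..3..
Authorship (.=original, N=cursor N): 1 2 . . 3 . .
Index 1: author = 2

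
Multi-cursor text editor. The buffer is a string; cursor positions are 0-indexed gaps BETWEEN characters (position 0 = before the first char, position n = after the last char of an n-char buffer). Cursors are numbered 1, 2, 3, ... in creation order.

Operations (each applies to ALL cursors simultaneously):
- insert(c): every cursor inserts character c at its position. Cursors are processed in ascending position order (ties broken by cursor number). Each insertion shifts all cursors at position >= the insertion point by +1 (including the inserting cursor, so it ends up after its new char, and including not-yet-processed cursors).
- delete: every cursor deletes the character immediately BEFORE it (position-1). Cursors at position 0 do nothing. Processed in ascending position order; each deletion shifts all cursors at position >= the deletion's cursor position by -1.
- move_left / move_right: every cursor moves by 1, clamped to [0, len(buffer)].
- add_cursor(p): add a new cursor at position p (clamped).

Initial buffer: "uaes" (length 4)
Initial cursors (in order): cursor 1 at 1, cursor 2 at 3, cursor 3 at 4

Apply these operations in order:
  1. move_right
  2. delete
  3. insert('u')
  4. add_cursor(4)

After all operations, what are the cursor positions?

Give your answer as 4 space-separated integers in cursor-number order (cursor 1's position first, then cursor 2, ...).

Answer: 4 4 4 4

Derivation:
After op 1 (move_right): buffer="uaes" (len 4), cursors c1@2 c2@4 c3@4, authorship ....
After op 2 (delete): buffer="u" (len 1), cursors c1@1 c2@1 c3@1, authorship .
After op 3 (insert('u')): buffer="uuuu" (len 4), cursors c1@4 c2@4 c3@4, authorship .123
After op 4 (add_cursor(4)): buffer="uuuu" (len 4), cursors c1@4 c2@4 c3@4 c4@4, authorship .123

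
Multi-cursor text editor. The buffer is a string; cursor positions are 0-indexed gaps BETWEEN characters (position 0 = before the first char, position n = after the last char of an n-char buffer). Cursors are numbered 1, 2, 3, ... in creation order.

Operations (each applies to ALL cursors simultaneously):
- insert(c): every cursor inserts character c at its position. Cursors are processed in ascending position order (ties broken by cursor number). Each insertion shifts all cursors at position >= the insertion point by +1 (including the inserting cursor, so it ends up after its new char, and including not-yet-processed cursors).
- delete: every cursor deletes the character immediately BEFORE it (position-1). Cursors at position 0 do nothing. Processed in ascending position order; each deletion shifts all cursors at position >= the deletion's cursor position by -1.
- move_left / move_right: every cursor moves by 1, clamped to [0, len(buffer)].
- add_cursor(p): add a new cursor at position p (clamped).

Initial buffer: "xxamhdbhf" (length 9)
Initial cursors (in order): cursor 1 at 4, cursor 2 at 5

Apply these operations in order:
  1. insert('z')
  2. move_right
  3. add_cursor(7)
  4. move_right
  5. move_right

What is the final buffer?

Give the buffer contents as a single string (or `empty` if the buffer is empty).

After op 1 (insert('z')): buffer="xxamzhzdbhf" (len 11), cursors c1@5 c2@7, authorship ....1.2....
After op 2 (move_right): buffer="xxamzhzdbhf" (len 11), cursors c1@6 c2@8, authorship ....1.2....
After op 3 (add_cursor(7)): buffer="xxamzhzdbhf" (len 11), cursors c1@6 c3@7 c2@8, authorship ....1.2....
After op 4 (move_right): buffer="xxamzhzdbhf" (len 11), cursors c1@7 c3@8 c2@9, authorship ....1.2....
After op 5 (move_right): buffer="xxamzhzdbhf" (len 11), cursors c1@8 c3@9 c2@10, authorship ....1.2....

Answer: xxamzhzdbhf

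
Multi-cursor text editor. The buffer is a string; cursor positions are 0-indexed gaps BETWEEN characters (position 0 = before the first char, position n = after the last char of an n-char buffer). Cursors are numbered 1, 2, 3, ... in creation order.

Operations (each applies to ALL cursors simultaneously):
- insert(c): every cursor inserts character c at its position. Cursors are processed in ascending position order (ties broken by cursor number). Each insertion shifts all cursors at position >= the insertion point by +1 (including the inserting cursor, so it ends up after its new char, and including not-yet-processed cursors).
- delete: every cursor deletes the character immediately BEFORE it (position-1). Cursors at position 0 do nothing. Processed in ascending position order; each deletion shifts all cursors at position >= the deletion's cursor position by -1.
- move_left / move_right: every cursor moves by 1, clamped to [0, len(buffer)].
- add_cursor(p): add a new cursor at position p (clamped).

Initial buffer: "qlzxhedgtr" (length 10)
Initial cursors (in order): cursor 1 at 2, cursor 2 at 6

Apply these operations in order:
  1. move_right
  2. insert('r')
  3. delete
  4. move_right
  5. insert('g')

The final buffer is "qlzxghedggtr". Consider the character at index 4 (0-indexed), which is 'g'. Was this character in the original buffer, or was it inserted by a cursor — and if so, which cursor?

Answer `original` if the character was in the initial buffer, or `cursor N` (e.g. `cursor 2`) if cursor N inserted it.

After op 1 (move_right): buffer="qlzxhedgtr" (len 10), cursors c1@3 c2@7, authorship ..........
After op 2 (insert('r')): buffer="qlzrxhedrgtr" (len 12), cursors c1@4 c2@9, authorship ...1....2...
After op 3 (delete): buffer="qlzxhedgtr" (len 10), cursors c1@3 c2@7, authorship ..........
After op 4 (move_right): buffer="qlzxhedgtr" (len 10), cursors c1@4 c2@8, authorship ..........
After op 5 (insert('g')): buffer="qlzxghedggtr" (len 12), cursors c1@5 c2@10, authorship ....1....2..
Authorship (.=original, N=cursor N): . . . . 1 . . . . 2 . .
Index 4: author = 1

Answer: cursor 1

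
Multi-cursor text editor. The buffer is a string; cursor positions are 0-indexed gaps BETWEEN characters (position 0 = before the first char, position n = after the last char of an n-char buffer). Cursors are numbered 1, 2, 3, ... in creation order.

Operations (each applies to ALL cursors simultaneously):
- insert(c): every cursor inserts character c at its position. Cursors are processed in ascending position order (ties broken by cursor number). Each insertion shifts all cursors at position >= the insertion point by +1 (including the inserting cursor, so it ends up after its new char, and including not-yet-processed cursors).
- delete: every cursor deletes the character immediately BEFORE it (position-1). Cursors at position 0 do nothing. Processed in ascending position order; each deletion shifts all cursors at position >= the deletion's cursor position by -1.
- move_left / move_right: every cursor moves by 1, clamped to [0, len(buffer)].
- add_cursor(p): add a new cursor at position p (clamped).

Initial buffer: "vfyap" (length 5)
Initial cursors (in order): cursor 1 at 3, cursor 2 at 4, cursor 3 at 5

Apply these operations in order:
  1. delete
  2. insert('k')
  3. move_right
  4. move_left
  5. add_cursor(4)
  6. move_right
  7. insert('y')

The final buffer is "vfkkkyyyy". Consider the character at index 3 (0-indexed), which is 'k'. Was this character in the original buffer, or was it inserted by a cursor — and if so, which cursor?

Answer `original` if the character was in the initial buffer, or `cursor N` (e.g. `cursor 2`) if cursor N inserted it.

After op 1 (delete): buffer="vf" (len 2), cursors c1@2 c2@2 c3@2, authorship ..
After op 2 (insert('k')): buffer="vfkkk" (len 5), cursors c1@5 c2@5 c3@5, authorship ..123
After op 3 (move_right): buffer="vfkkk" (len 5), cursors c1@5 c2@5 c3@5, authorship ..123
After op 4 (move_left): buffer="vfkkk" (len 5), cursors c1@4 c2@4 c3@4, authorship ..123
After op 5 (add_cursor(4)): buffer="vfkkk" (len 5), cursors c1@4 c2@4 c3@4 c4@4, authorship ..123
After op 6 (move_right): buffer="vfkkk" (len 5), cursors c1@5 c2@5 c3@5 c4@5, authorship ..123
After op 7 (insert('y')): buffer="vfkkkyyyy" (len 9), cursors c1@9 c2@9 c3@9 c4@9, authorship ..1231234
Authorship (.=original, N=cursor N): . . 1 2 3 1 2 3 4
Index 3: author = 2

Answer: cursor 2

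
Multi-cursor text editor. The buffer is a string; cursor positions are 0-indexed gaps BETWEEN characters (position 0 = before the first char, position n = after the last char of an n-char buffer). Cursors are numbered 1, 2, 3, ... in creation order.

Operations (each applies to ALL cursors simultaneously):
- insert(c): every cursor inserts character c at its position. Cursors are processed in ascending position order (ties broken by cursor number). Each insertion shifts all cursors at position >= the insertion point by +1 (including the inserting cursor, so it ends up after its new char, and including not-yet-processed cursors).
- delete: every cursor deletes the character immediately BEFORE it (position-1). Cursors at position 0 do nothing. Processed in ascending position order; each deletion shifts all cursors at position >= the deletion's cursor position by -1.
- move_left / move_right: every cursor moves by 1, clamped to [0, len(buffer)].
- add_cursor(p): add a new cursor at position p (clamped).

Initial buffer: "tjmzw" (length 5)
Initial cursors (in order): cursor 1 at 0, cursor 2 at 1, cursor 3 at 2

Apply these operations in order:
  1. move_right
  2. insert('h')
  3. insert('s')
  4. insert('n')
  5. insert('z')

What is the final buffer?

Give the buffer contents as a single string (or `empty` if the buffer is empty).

Answer: thsnzjhsnzmhsnzzw

Derivation:
After op 1 (move_right): buffer="tjmzw" (len 5), cursors c1@1 c2@2 c3@3, authorship .....
After op 2 (insert('h')): buffer="thjhmhzw" (len 8), cursors c1@2 c2@4 c3@6, authorship .1.2.3..
After op 3 (insert('s')): buffer="thsjhsmhszw" (len 11), cursors c1@3 c2@6 c3@9, authorship .11.22.33..
After op 4 (insert('n')): buffer="thsnjhsnmhsnzw" (len 14), cursors c1@4 c2@8 c3@12, authorship .111.222.333..
After op 5 (insert('z')): buffer="thsnzjhsnzmhsnzzw" (len 17), cursors c1@5 c2@10 c3@15, authorship .1111.2222.3333..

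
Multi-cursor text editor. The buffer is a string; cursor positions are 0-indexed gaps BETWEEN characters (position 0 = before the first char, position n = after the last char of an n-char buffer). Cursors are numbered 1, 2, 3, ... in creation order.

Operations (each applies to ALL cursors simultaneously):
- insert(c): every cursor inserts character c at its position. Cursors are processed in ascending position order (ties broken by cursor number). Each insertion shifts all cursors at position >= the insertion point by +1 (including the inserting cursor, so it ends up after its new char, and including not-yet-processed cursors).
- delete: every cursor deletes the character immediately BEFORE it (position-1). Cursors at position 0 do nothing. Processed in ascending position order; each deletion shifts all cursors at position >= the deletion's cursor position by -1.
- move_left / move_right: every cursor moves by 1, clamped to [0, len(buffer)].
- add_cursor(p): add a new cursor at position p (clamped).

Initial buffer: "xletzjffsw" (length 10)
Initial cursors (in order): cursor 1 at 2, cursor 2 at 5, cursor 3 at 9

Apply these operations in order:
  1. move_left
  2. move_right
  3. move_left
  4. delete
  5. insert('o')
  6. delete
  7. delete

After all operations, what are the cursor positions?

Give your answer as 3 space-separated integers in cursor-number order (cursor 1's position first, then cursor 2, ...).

Answer: 0 1 3

Derivation:
After op 1 (move_left): buffer="xletzjffsw" (len 10), cursors c1@1 c2@4 c3@8, authorship ..........
After op 2 (move_right): buffer="xletzjffsw" (len 10), cursors c1@2 c2@5 c3@9, authorship ..........
After op 3 (move_left): buffer="xletzjffsw" (len 10), cursors c1@1 c2@4 c3@8, authorship ..........
After op 4 (delete): buffer="lezjfsw" (len 7), cursors c1@0 c2@2 c3@5, authorship .......
After op 5 (insert('o')): buffer="oleozjfosw" (len 10), cursors c1@1 c2@4 c3@8, authorship 1..2...3..
After op 6 (delete): buffer="lezjfsw" (len 7), cursors c1@0 c2@2 c3@5, authorship .......
After op 7 (delete): buffer="lzjsw" (len 5), cursors c1@0 c2@1 c3@3, authorship .....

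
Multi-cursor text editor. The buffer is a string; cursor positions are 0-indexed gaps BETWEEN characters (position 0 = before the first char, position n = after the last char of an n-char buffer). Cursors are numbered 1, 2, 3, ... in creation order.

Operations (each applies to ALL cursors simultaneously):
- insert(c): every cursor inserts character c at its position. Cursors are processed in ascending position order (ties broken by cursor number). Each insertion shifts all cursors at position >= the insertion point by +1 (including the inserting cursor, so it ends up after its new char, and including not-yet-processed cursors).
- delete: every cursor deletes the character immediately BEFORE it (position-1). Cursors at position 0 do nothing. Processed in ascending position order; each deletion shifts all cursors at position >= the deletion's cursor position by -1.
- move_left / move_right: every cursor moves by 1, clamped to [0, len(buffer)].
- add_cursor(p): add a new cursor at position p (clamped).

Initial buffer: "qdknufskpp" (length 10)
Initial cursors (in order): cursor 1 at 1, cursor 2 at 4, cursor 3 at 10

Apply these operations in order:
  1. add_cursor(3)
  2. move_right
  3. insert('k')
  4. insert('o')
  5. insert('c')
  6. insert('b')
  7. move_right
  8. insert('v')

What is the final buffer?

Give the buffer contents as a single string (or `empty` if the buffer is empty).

After op 1 (add_cursor(3)): buffer="qdknufskpp" (len 10), cursors c1@1 c4@3 c2@4 c3@10, authorship ..........
After op 2 (move_right): buffer="qdknufskpp" (len 10), cursors c1@2 c4@4 c2@5 c3@10, authorship ..........
After op 3 (insert('k')): buffer="qdkknkukfskppk" (len 14), cursors c1@3 c4@6 c2@8 c3@14, authorship ..1..4.2.....3
After op 4 (insert('o')): buffer="qdkoknkoukofskppko" (len 18), cursors c1@4 c4@8 c2@11 c3@18, authorship ..11..44.22.....33
After op 5 (insert('c')): buffer="qdkocknkocukocfskppkoc" (len 22), cursors c1@5 c4@10 c2@14 c3@22, authorship ..111..444.222.....333
After op 6 (insert('b')): buffer="qdkocbknkocbukocbfskppkocb" (len 26), cursors c1@6 c4@12 c2@17 c3@26, authorship ..1111..4444.2222.....3333
After op 7 (move_right): buffer="qdkocbknkocbukocbfskppkocb" (len 26), cursors c1@7 c4@13 c2@18 c3@26, authorship ..1111..4444.2222.....3333
After op 8 (insert('v')): buffer="qdkocbkvnkocbuvkocbfvskppkocbv" (len 30), cursors c1@8 c4@15 c2@21 c3@30, authorship ..1111.1.4444.42222.2....33333

Answer: qdkocbkvnkocbuvkocbfvskppkocbv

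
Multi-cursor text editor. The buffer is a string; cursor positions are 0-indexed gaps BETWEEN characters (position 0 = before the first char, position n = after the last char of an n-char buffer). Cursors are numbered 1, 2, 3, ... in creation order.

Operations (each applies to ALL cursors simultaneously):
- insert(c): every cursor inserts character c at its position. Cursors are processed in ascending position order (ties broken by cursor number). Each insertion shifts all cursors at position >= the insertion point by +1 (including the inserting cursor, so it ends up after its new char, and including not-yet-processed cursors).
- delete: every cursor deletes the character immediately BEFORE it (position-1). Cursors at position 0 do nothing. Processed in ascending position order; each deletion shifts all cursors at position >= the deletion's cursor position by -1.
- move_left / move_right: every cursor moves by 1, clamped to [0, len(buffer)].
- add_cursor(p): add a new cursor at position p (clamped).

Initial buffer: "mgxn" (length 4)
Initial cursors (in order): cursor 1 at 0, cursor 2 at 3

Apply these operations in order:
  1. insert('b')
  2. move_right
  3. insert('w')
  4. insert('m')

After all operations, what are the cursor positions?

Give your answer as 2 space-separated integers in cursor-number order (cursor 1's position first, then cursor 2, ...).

After op 1 (insert('b')): buffer="bmgxbn" (len 6), cursors c1@1 c2@5, authorship 1...2.
After op 2 (move_right): buffer="bmgxbn" (len 6), cursors c1@2 c2@6, authorship 1...2.
After op 3 (insert('w')): buffer="bmwgxbnw" (len 8), cursors c1@3 c2@8, authorship 1.1..2.2
After op 4 (insert('m')): buffer="bmwmgxbnwm" (len 10), cursors c1@4 c2@10, authorship 1.11..2.22

Answer: 4 10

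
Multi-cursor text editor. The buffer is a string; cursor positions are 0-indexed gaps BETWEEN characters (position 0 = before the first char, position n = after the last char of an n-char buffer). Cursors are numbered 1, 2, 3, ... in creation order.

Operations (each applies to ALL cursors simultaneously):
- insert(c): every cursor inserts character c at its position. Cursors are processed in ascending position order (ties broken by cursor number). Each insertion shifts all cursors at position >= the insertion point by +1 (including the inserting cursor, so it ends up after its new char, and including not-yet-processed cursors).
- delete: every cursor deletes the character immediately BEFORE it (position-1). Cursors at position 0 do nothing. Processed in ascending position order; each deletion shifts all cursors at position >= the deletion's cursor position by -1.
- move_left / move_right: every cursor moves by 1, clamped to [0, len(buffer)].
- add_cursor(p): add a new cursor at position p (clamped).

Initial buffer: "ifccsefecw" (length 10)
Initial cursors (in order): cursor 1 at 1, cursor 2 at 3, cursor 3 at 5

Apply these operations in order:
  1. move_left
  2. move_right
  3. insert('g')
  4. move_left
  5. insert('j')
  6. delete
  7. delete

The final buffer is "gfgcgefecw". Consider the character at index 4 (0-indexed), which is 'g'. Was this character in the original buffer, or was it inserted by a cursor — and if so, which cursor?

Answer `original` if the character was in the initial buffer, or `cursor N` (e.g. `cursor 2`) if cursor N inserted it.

Answer: cursor 3

Derivation:
After op 1 (move_left): buffer="ifccsefecw" (len 10), cursors c1@0 c2@2 c3@4, authorship ..........
After op 2 (move_right): buffer="ifccsefecw" (len 10), cursors c1@1 c2@3 c3@5, authorship ..........
After op 3 (insert('g')): buffer="igfcgcsgefecw" (len 13), cursors c1@2 c2@5 c3@8, authorship .1..2..3.....
After op 4 (move_left): buffer="igfcgcsgefecw" (len 13), cursors c1@1 c2@4 c3@7, authorship .1..2..3.....
After op 5 (insert('j')): buffer="ijgfcjgcsjgefecw" (len 16), cursors c1@2 c2@6 c3@10, authorship .11..22..33.....
After op 6 (delete): buffer="igfcgcsgefecw" (len 13), cursors c1@1 c2@4 c3@7, authorship .1..2..3.....
After op 7 (delete): buffer="gfgcgefecw" (len 10), cursors c1@0 c2@2 c3@4, authorship 1.2.3.....
Authorship (.=original, N=cursor N): 1 . 2 . 3 . . . . .
Index 4: author = 3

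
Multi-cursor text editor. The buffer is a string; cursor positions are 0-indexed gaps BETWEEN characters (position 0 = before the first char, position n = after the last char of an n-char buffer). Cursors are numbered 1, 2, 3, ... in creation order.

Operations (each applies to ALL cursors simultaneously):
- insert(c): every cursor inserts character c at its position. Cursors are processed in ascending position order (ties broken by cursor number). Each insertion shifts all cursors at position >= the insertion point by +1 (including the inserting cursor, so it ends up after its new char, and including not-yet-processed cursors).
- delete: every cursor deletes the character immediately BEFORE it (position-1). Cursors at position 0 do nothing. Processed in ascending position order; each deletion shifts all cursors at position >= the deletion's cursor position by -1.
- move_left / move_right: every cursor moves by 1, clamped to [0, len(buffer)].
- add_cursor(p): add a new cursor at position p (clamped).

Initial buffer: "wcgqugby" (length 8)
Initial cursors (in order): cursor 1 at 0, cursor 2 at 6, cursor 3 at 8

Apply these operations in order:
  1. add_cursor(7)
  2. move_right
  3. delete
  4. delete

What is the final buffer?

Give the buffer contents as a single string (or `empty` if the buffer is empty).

After op 1 (add_cursor(7)): buffer="wcgqugby" (len 8), cursors c1@0 c2@6 c4@7 c3@8, authorship ........
After op 2 (move_right): buffer="wcgqugby" (len 8), cursors c1@1 c2@7 c3@8 c4@8, authorship ........
After op 3 (delete): buffer="cgqu" (len 4), cursors c1@0 c2@4 c3@4 c4@4, authorship ....
After op 4 (delete): buffer="c" (len 1), cursors c1@0 c2@1 c3@1 c4@1, authorship .

Answer: c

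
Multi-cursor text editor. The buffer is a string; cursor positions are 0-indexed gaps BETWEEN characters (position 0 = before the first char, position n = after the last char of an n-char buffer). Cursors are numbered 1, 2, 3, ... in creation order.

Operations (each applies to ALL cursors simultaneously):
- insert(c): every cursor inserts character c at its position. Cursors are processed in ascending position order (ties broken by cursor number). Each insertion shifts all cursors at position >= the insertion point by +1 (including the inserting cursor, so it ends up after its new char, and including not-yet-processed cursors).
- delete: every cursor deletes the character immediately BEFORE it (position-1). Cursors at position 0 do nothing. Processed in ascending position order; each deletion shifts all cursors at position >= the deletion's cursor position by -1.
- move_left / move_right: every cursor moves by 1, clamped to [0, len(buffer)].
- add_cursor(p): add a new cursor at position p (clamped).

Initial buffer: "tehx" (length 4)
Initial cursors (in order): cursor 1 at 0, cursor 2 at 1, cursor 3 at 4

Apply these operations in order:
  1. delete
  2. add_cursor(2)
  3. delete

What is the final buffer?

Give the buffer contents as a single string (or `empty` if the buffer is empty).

After op 1 (delete): buffer="eh" (len 2), cursors c1@0 c2@0 c3@2, authorship ..
After op 2 (add_cursor(2)): buffer="eh" (len 2), cursors c1@0 c2@0 c3@2 c4@2, authorship ..
After op 3 (delete): buffer="" (len 0), cursors c1@0 c2@0 c3@0 c4@0, authorship 

Answer: empty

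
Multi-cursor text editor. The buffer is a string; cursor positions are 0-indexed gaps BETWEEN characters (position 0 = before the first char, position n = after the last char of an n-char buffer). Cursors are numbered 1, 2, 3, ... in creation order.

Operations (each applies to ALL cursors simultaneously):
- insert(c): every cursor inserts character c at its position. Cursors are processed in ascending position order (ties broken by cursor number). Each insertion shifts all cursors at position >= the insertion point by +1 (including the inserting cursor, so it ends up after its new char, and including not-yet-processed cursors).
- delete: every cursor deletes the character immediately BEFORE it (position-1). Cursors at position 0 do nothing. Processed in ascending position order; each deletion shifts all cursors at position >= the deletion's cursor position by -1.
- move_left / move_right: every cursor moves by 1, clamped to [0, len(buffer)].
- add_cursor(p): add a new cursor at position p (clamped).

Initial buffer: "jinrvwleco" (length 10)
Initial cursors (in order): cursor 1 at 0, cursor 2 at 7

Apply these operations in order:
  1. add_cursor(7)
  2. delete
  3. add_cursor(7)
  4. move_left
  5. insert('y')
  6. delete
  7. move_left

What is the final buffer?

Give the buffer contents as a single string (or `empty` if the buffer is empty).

After op 1 (add_cursor(7)): buffer="jinrvwleco" (len 10), cursors c1@0 c2@7 c3@7, authorship ..........
After op 2 (delete): buffer="jinrveco" (len 8), cursors c1@0 c2@5 c3@5, authorship ........
After op 3 (add_cursor(7)): buffer="jinrveco" (len 8), cursors c1@0 c2@5 c3@5 c4@7, authorship ........
After op 4 (move_left): buffer="jinrveco" (len 8), cursors c1@0 c2@4 c3@4 c4@6, authorship ........
After op 5 (insert('y')): buffer="yjinryyveyco" (len 12), cursors c1@1 c2@7 c3@7 c4@10, authorship 1....23..4..
After op 6 (delete): buffer="jinrveco" (len 8), cursors c1@0 c2@4 c3@4 c4@6, authorship ........
After op 7 (move_left): buffer="jinrveco" (len 8), cursors c1@0 c2@3 c3@3 c4@5, authorship ........

Answer: jinrveco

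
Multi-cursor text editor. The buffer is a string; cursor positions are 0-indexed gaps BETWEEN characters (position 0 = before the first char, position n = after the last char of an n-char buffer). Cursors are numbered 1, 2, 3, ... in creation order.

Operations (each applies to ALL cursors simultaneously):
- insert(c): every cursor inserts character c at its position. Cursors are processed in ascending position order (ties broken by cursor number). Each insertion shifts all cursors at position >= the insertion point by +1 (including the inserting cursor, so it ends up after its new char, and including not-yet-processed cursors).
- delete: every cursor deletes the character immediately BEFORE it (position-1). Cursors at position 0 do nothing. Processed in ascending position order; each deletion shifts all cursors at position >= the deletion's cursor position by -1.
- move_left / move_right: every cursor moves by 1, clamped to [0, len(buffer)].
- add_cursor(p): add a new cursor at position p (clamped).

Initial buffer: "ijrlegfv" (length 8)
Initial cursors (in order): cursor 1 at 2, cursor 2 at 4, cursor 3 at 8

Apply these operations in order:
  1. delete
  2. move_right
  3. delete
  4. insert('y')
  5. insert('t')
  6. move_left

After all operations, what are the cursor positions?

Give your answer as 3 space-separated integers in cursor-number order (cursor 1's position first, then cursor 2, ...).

Answer: 4 4 7

Derivation:
After op 1 (delete): buffer="iregf" (len 5), cursors c1@1 c2@2 c3@5, authorship .....
After op 2 (move_right): buffer="iregf" (len 5), cursors c1@2 c2@3 c3@5, authorship .....
After op 3 (delete): buffer="ig" (len 2), cursors c1@1 c2@1 c3@2, authorship ..
After op 4 (insert('y')): buffer="iyygy" (len 5), cursors c1@3 c2@3 c3@5, authorship .12.3
After op 5 (insert('t')): buffer="iyyttgyt" (len 8), cursors c1@5 c2@5 c3@8, authorship .1212.33
After op 6 (move_left): buffer="iyyttgyt" (len 8), cursors c1@4 c2@4 c3@7, authorship .1212.33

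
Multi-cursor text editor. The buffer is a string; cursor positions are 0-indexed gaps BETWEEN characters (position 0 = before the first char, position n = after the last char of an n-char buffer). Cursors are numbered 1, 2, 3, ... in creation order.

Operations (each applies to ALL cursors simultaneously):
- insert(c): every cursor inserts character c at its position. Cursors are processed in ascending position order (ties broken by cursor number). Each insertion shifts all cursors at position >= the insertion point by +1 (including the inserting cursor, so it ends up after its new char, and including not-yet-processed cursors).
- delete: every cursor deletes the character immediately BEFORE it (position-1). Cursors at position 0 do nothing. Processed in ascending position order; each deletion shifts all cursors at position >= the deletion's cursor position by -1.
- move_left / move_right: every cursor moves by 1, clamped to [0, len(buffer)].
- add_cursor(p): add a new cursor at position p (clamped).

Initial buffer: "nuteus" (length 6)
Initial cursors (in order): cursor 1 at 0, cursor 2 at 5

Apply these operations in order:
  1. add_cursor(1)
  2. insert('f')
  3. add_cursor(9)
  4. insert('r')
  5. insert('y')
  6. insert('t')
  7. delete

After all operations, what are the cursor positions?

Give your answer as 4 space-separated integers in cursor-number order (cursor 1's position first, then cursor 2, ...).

Answer: 3 14 7 17

Derivation:
After op 1 (add_cursor(1)): buffer="nuteus" (len 6), cursors c1@0 c3@1 c2@5, authorship ......
After op 2 (insert('f')): buffer="fnfuteufs" (len 9), cursors c1@1 c3@3 c2@8, authorship 1.3....2.
After op 3 (add_cursor(9)): buffer="fnfuteufs" (len 9), cursors c1@1 c3@3 c2@8 c4@9, authorship 1.3....2.
After op 4 (insert('r')): buffer="frnfruteufrsr" (len 13), cursors c1@2 c3@5 c2@11 c4@13, authorship 11.33....22.4
After op 5 (insert('y')): buffer="frynfryuteufrysry" (len 17), cursors c1@3 c3@7 c2@14 c4@17, authorship 111.333....222.44
After op 6 (insert('t')): buffer="frytnfrytuteufrytsryt" (len 21), cursors c1@4 c3@9 c2@17 c4@21, authorship 1111.3333....2222.444
After op 7 (delete): buffer="frynfryuteufrysry" (len 17), cursors c1@3 c3@7 c2@14 c4@17, authorship 111.333....222.44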